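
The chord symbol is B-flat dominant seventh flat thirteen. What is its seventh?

A-flat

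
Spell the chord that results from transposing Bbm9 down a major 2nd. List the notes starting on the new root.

Ab Cb Eb Gb Bb

Bb down a major 2nd → Ab. New chord: Ab minor ninth.
Root: Ab
Minor 3rd (3rd): Cb
Perfect 5th (5th): Eb
Minor 7th (7th): Gb
Major 9th (9th): Bb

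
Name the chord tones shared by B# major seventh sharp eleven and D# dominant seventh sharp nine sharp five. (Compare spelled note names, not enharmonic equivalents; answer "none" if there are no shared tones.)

B# major seventh sharp eleven = B-sharp, D-double-sharp, F-double-sharp, A-double-sharp, E-double-sharp.
D# dominant seventh sharp nine sharp five = D-sharp, F-double-sharp, A-double-sharp, C-sharp, E-double-sharp.
Shared: F-double-sharp, A-double-sharp, E-double-sharp.

F-double-sharp A-double-sharp E-double-sharp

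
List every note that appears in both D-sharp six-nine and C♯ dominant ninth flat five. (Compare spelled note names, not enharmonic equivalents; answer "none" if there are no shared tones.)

D-sharp six-nine = D-sharp, F-double-sharp, A-sharp, B-sharp, E-sharp.
C♯ dominant ninth flat five = C-sharp, E-sharp, G, B, D-sharp.
Shared: D-sharp, E-sharp.

D-sharp, E-sharp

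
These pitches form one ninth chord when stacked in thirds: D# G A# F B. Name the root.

G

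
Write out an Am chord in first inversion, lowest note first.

C, E, A

In root position, Am is A–C–E.
First inversion puts the third (C) in the bass.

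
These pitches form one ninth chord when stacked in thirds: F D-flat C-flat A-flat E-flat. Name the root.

D-flat

Stacking in thirds gives D-flat – F – A-flat – C-flat – E-flat, so D-flat is the root — D-flat dominant ninth.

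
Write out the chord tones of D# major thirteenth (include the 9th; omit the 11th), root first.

D# major thirteenth is a major thirteenth built on D-sharp.
D-sharp — root
F-double-sharp — major 3rd
A-sharp — perfect 5th
C-double-sharp — major 7th
E-sharp — major 9th
B-sharp — major 13th

D-sharp F-double-sharp A-sharp C-double-sharp E-sharp B-sharp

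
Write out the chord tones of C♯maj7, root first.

C♯, E♯, G♯, B♯

C♯maj7 is a major seventh built on C♯.
Root: C♯
Major 3rd (3rd): E♯
Perfect 5th (5th): G♯
Major 7th (7th): B♯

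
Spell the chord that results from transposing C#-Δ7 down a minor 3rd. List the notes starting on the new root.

A# C# E# G##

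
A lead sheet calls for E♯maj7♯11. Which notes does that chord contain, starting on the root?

E# G## B# D## A##

E♯maj7♯11: major seventh sharp eleven on E#.
E# — root
G## — major 3rd
B# — perfect 5th
D## — major 7th
A## — augmented 11th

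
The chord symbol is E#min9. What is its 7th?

D#

Root of E#min9 = E#. The 7th is a minor 7th: E# up a minor 7th → D#.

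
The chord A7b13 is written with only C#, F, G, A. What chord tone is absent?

The full A7b13 chord is A, C#, E, G, F.
Comparing with the voicing, the perfect 5th (5th) — E — is absent.

E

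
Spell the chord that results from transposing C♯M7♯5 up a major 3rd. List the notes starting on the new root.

A major 3rd up from C# is E#, so the new chord is E# augmented major seventh.
Root: E#
Major 3rd (3rd): G##
Augmented 5th (5th): B##
Major 7th (7th): D##

E#, G##, B##, D##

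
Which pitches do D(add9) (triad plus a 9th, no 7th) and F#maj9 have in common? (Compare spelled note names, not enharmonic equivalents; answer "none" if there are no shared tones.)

D(add9): D F# A E
F#maj9: F# A# C# E# G#
Common to both → F#.

F#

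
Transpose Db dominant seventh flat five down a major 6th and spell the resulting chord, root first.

F♭ A♭ C𝄫 E𝄫

D♭ down a major 6th → F♭. New chord: F♭ dominant seventh flat five.
- root: F♭
- major 3rd: A♭
- diminished 5th: C𝄫
- minor 7th: E𝄫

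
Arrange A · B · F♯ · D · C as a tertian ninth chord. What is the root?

Stacking in thirds gives B – D – F♯ – A – C, so B is the root — B minor seventh flat nine.

B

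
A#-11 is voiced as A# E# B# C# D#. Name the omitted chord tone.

G#

The full A#-11 chord is A#, C#, E#, G#, B#, D#.
Comparing with the voicing, the minor 7th (7th) — G# — is absent.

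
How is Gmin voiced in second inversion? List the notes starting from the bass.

D  G  Bb

Gmin = G–Bb–D; second inversion → fifth (D) lowest.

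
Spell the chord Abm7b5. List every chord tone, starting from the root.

Ab, Cb, Ebb, Gb

Root Ab, quality half-diminished seventh:
- root: Ab
- minor 3rd: Cb
- diminished 5th: Ebb
- minor 7th: Gb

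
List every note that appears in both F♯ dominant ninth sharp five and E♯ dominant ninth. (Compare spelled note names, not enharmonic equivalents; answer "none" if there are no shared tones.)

none

F♯ dominant ninth sharp five: F-sharp A-sharp C-double-sharp E G-sharp
E♯ dominant ninth: E-sharp G-double-sharp B-sharp D-sharp F-double-sharp
Common to both → none.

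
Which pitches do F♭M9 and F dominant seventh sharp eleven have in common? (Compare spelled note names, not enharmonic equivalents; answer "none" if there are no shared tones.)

Eb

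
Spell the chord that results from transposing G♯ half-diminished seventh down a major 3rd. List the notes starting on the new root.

E, G, B-flat, D

A major 3rd down from G-sharp is E, so the new chord is E half-diminished seventh.
Root: E
Minor 3rd (3rd): G
Diminished 5th (5th): B-flat
Minor 7th (7th): D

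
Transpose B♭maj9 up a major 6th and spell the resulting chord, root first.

G, B, D, F#, A

Bb up a major 6th → G. New chord: G major ninth.
Root: G
Major 3rd (3rd): B
Perfect 5th (5th): D
Major 7th (7th): F#
Major 9th (9th): A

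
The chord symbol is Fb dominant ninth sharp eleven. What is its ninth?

G-flat

Fb dominant ninth sharp eleven is built on F-flat; its 9th is a major 9th above the root.
A second above F uses the letter G, and the major 9th above F-flat is G-flat.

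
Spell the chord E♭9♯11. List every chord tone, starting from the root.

Eb  G  Bb  Db  F  A

E♭9♯11: dominant ninth sharp eleven on Eb.
- root: Eb
- major 3rd: G
- perfect 5th: Bb
- minor 7th: Db
- major 9th: F
- augmented 11th: A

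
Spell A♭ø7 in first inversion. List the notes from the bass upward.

C♭  E𝄫  G♭  A♭

In root position, A♭ø7 is A♭–C♭–E𝄫–G♭.
First inversion puts the third (C♭) in the bass.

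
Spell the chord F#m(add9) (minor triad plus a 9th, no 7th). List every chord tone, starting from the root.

F♯  A  C♯  G♯

Root F♯, quality minor added-ninth:
- root: F♯
- minor 3rd: A
- perfect 5th: C♯
- major 9th: G♯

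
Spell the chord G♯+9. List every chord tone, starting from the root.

G♯, B♯, D𝄪, F♯, A♯

G♯+9: dominant ninth sharp five on G♯.
G♯ — root
B♯ — major 3rd
D𝄪 — augmented 5th
F♯ — minor 7th
A♯ — major 9th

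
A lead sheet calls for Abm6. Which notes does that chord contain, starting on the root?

Ab, Cb, Eb, F

Abm6: minor sixth on Ab.
Ab — root
Cb — minor 3rd
Eb — perfect 5th
F — major 6th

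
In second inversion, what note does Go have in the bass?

Go in root position is G–B♭–D♭.
Second inversion places the fifth in the bass, which is D♭.

D♭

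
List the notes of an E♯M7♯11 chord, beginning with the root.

E#, G##, B#, D##, A##

E♯M7♯11 is a major seventh sharp eleven built on E#.
root → E#
3rd (major 3rd) → G##
5th (perfect 5th) → B#
7th (major 7th) → D##
11th (augmented 11th) → A##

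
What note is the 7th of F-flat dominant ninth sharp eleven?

Ebb

Root of F-flat dominant ninth sharp eleven = Fb. The 7th is a minor 7th: Fb up a minor 7th → Ebb.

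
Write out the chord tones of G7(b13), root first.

G7(b13) is a dominant seventh flat thirteen built on G.
root → G
3rd (major 3rd) → B
5th (perfect 5th) → D
7th (minor 7th) → F
13th (minor 13th) → E♭

G  B  D  F  E♭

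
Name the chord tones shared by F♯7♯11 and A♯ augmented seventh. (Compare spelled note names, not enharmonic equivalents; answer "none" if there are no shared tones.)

A#

F♯7♯11 = F#, A#, C#, E, B#.
A♯ augmented seventh = A#, C##, E##, G#.
Shared: A#.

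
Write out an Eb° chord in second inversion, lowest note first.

Eb° = Eb–Gb–Bbb; second inversion → fifth (Bbb) lowest.

Bbb Eb Gb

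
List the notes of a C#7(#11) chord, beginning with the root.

C#, E#, G#, B, F##

C#7(#11) is a dominant seventh sharp eleven built on C#.
Root: C#
Major 3rd (3rd): E#
Perfect 5th (5th): G#
Minor 7th (7th): B
Augmented 11th (11th): F##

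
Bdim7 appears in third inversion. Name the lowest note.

Bdim7 in root position is B–D–F–A♭.
Third inversion places the seventh in the bass, which is A♭.

A♭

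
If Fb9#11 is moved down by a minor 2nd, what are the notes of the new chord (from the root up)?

E♭  G  B♭  D♭  F  A

A minor 2nd down from F♭ is E♭, so the new chord is E♭ dominant ninth sharp eleven.
- root: E♭
- major 3rd: G
- perfect 5th: B♭
- minor 7th: D♭
- major 9th: F
- augmented 11th: A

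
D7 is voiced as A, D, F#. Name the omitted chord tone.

The full D7 chord is D, F#, A, C.
Comparing with the voicing, the minor 7th (7th) — C — is absent.

C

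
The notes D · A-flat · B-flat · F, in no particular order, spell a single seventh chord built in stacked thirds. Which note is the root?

B-flat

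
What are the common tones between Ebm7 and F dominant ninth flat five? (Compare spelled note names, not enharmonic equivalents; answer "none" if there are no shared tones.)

Eb

Ebm7: Eb Gb Bb Db
F dominant ninth flat five: F A Cb Eb G
Common to both → Eb.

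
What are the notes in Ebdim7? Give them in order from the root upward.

Ebdim7: diminished seventh on E♭.
E♭ — root
G♭ — minor 3rd
B𝄫 — diminished 5th
D𝄫 — diminished 7th

E♭, G♭, B𝄫, D𝄫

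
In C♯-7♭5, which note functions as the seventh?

Root of C♯-7♭5 = C#. The 7th is a minor 7th: C# up a minor 7th → B.

B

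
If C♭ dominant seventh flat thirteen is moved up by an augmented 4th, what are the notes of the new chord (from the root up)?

Transposed root: Cb → F (augmented 4th up). So we spell F dominant seventh flat thirteen:
Root: F
Major 3rd (3rd): A
Perfect 5th (5th): C
Minor 7th (7th): Eb
Minor 13th (13th): Db

F A C Eb Db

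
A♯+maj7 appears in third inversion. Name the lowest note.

G##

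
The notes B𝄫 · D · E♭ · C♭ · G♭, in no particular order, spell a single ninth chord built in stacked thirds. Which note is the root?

Arranged so that each adjacent pair is a third by letter name: C♭ – E♭ – G♭ – B𝄫 – D.
The bottom of that stack, C♭, is the root (this is C♭ dominant seventh sharp nine).

C♭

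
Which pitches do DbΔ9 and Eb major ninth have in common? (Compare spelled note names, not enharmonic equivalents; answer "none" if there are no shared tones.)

F – E♭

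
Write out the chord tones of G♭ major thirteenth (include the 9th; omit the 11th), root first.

G♭ major thirteenth: major thirteenth on G♭.
Root: G♭
Major 3rd (3rd): B♭
Perfect 5th (5th): D♭
Major 7th (7th): F
Major 9th (9th): A♭
Major 13th (13th): E♭

G♭, B♭, D♭, F, A♭, E♭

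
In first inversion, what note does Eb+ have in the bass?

Eb+ = Eb–G–B. First inversion → third in the bass = G.

G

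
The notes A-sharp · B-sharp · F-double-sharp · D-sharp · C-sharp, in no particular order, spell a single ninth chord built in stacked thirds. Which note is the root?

B-sharp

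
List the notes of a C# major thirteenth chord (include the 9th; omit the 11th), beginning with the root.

Root C-sharp, quality major thirteenth:
- root: C-sharp
- major 3rd: E-sharp
- perfect 5th: G-sharp
- major 7th: B-sharp
- major 9th: D-sharp
- major 13th: A-sharp

C-sharp – E-sharp – G-sharp – B-sharp – D-sharp – A-sharp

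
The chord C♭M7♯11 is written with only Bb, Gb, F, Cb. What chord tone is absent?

The full C♭M7♯11 chord is Cb, Eb, Gb, Bb, F.
Comparing with the voicing, the major 3rd (3rd) — Eb — is absent.

Eb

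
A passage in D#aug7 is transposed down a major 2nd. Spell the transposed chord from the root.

C#, E#, G##, B

A major 2nd down from D# is C#, so the new chord is C# augmented seventh.
Root: C#
Major 3rd (3rd): E#
Augmented 5th (5th): G##
Minor 7th (7th): B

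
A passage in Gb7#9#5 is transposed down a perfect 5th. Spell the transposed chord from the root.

Transposed root: Gb → Cb (perfect 5th down). So we spell Cb dominant seventh sharp nine sharp five:
root → Cb
3rd (major 3rd) → Eb
5th (augmented 5th) → G
7th (minor 7th) → Bbb
9th (augmented 9th) → D

Cb, Eb, G, Bbb, D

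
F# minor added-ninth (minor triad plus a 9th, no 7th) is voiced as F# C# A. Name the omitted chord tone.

The full F# minor added-ninth chord is F#, A, C#, G#.
Comparing with the voicing, the major 9th (9th) — G# — is absent.

G#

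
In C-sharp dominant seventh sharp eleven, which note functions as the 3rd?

E-sharp

C-sharp dominant seventh sharp eleven is built on C-sharp; its 3rd is a major 3rd above the root.
A third above C uses the letter E, and the major 3rd above C-sharp is E-sharp.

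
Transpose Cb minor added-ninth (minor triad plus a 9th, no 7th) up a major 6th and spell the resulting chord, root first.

Transposed root: C-flat → A-flat (major 6th up). So we spell A-flat minor added-ninth:
A-flat — root
C-flat — minor 3rd
E-flat — perfect 5th
B-flat — major 9th

A-flat C-flat E-flat B-flat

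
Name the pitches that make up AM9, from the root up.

Root A, quality major ninth:
root → A
3rd (major 3rd) → C#
5th (perfect 5th) → E
7th (major 7th) → G#
9th (major 9th) → B

A, C#, E, G#, B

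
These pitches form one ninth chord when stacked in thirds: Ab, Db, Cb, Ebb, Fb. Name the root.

Db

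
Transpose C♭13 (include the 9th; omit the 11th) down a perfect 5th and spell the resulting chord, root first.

Fb – Ab – Cb – Ebb – Gb – Db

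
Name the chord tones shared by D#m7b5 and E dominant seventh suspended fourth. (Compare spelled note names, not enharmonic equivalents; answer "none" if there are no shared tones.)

A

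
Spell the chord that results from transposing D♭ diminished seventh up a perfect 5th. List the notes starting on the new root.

Ab – Cb – Ebb – Gbb

A perfect 5th up from Db is Ab, so the new chord is Ab diminished seventh.
Ab — root
Cb — minor 3rd
Ebb — diminished 5th
Gbb — diminished 7th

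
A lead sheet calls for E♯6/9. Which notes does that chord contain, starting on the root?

E♯, G𝄪, B♯, C𝄪, F𝄪

E♯6/9: six-nine on E♯.
root → E♯
3rd (major 3rd) → G𝄪
5th (perfect 5th) → B♯
6th (major 6th) → C𝄪
9th (major 9th) → F𝄪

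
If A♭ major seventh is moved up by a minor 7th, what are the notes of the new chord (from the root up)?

G-flat – B-flat – D-flat – F

A minor 7th up from A-flat is G-flat, so the new chord is G-flat major seventh.
Root: G-flat
Major 3rd (3rd): B-flat
Perfect 5th (5th): D-flat
Major 7th (7th): F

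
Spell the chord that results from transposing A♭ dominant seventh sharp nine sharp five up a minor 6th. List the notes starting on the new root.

Fb  Ab  C  Ebb  G

Ab up a minor 6th → Fb. New chord: Fb dominant seventh sharp nine sharp five.
root → Fb
3rd (major 3rd) → Ab
5th (augmented 5th) → C
7th (minor 7th) → Ebb
9th (augmented 9th) → G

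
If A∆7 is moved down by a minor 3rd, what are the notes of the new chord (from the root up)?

F# – A# – C# – E#

A down a minor 3rd → F#. New chord: F# major seventh.
- root: F#
- major 3rd: A#
- perfect 5th: C#
- major 7th: E#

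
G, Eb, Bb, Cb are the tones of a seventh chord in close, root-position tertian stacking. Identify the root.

Cb

Arranged so that each adjacent pair is a third by letter name: Cb – Eb – G – Bb.
The bottom of that stack, Cb, is the root (this is Cb augmented major seventh).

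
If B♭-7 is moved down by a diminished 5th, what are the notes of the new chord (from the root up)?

Bb down a diminished 5th → E. New chord: E minor seventh.
Root: E
Minor 3rd (3rd): G
Perfect 5th (5th): B
Minor 7th (7th): D

E  G  B  D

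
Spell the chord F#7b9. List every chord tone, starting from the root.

F♯  A♯  C♯  E  G

F#7b9: dominant seventh flat nine on F♯.
Root: F♯
Major 3rd (3rd): A♯
Perfect 5th (5th): C♯
Minor 7th (7th): E
Minor 9th (9th): G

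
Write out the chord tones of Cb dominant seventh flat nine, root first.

C♭  E♭  G♭  B𝄫  D𝄫

Root C♭, quality dominant seventh flat nine:
C♭ — root
E♭ — major 3rd
G♭ — perfect 5th
B𝄫 — minor 7th
D𝄫 — minor 9th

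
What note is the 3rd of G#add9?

Root of G#add9 = G#. The 3rd is a major 3rd: G# up a major 3rd → B#.

B#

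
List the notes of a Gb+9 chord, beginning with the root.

Gb – Bb – D – Fb – Ab

Root Gb, quality dominant ninth sharp five:
Gb — root
Bb — major 3rd
D — augmented 5th
Fb — minor 7th
Ab — major 9th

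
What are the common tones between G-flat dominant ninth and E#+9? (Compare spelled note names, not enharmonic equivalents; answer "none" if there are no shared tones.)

none

G-flat dominant ninth = Gb, Bb, Db, Fb, Ab.
E#+9 = E#, G##, B##, D#, F##.
Shared: none.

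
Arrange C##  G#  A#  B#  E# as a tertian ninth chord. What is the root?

A#

Arranged so that each adjacent pair is a third by letter name: A# – C## – E# – G# – B#.
The bottom of that stack, A#, is the root (this is A# dominant ninth).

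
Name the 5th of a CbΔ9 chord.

Gb

Root of CbΔ9 = Cb. The 5th is a perfect 5th: Cb up a perfect 5th → Gb.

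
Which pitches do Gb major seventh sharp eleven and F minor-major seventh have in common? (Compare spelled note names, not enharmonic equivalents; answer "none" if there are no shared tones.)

F – C

Gb major seventh sharp eleven: G-flat B-flat D-flat F C
F minor-major seventh: F A-flat C E
Common to both → F, C.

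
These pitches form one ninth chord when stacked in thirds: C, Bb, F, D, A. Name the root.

Bb

Arranged so that each adjacent pair is a third by letter name: Bb – D – F – A – C.
The bottom of that stack, Bb, is the root (this is Bb major ninth).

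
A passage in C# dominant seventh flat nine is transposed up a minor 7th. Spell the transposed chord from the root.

B, D#, F#, A, C

C# up a minor 7th → B. New chord: B dominant seventh flat nine.
root → B
3rd (major 3rd) → D#
5th (perfect 5th) → F#
7th (minor 7th) → A
9th (minor 9th) → C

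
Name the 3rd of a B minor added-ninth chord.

D

Root of B minor added-ninth = B. The 3rd is a minor 3rd: B up a minor 3rd → D.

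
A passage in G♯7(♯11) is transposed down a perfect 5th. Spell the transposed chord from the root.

G# down a perfect 5th → C#. New chord: C# dominant seventh sharp eleven.
- root: C#
- major 3rd: E#
- perfect 5th: G#
- minor 7th: B
- augmented 11th: F##

C#  E#  G#  B  F##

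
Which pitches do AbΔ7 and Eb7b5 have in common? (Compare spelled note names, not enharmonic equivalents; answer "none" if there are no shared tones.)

AbΔ7 = Ab, C, Eb, G.
Eb7b5 = Eb, G, Bbb, Db.
Shared: Eb, G.

Eb, G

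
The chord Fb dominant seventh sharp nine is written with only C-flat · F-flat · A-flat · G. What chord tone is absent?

E-double-flat

Fb dominant seventh sharp nine = F-flat, A-flat, C-flat, E-double-flat, G. The voicing lacks the 7th (minor 7th), E-double-flat.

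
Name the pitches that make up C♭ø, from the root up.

Root C♭, quality half-diminished seventh:
Root: C♭
Minor 3rd (3rd): E𝄫
Diminished 5th (5th): G𝄫
Minor 7th (7th): B𝄫

C♭, E𝄫, G𝄫, B𝄫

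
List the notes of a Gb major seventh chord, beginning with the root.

G-flat  B-flat  D-flat  F

Root G-flat, quality major seventh:
root → G-flat
3rd (major 3rd) → B-flat
5th (perfect 5th) → D-flat
7th (major 7th) → F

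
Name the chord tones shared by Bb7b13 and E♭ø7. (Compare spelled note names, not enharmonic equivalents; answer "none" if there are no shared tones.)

Bb7b13 = Bb, D, F, Ab, Gb.
E♭ø7 = Eb, Gb, Bbb, Db.
Shared: Gb.

Gb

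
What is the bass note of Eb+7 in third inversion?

Eb+7 = Eb–G–B–Db. Third inversion → seventh in the bass = Db.

Db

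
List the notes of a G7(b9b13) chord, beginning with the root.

G7(b9b13): dominant seventh flat nine flat thirteen on G.
- root: G
- major 3rd: B
- perfect 5th: D
- minor 7th: F
- minor 9th: A♭
- minor 13th: E♭

G, B, D, F, A♭, E♭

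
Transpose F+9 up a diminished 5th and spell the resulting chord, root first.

F up a diminished 5th → Cb. New chord: Cb dominant ninth sharp five.
- root: Cb
- major 3rd: Eb
- augmented 5th: G
- minor 7th: Bbb
- major 9th: Db

Cb  Eb  G  Bbb  Db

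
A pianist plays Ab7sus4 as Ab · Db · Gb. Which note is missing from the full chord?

The full Ab7sus4 chord is Ab, Db, Eb, Gb.
Comparing with the voicing, the perfect 5th (5th) — Eb — is absent.

Eb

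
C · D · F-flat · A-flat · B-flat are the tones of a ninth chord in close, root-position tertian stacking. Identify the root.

B-flat

Stacking in thirds gives B-flat – D – F-flat – A-flat – C, so B-flat is the root — B-flat dominant ninth flat five.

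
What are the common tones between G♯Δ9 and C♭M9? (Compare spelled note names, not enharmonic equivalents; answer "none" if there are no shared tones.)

none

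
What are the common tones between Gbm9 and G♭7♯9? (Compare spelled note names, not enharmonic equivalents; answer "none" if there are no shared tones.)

G♭  D♭  F♭

Gbm9 = G♭, B𝄫, D♭, F♭, A♭.
G♭7♯9 = G♭, B♭, D♭, F♭, A.
Shared: G♭, D♭, F♭.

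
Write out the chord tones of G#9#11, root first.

Root G#, quality dominant ninth sharp eleven:
root → G#
3rd (major 3rd) → B#
5th (perfect 5th) → D#
7th (minor 7th) → F#
9th (major 9th) → A#
11th (augmented 11th) → C##

G#  B#  D#  F#  A#  C##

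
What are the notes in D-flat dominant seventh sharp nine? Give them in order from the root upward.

Root Db, quality dominant seventh sharp nine:
- root: Db
- major 3rd: F
- perfect 5th: Ab
- minor 7th: Cb
- augmented 9th: E

Db F Ab Cb E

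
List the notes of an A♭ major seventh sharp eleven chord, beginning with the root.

Ab, C, Eb, G, D

A♭ major seventh sharp eleven: major seventh sharp eleven on Ab.
- root: Ab
- major 3rd: C
- perfect 5th: Eb
- major 7th: G
- augmented 11th: D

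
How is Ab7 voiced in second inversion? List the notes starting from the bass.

Eb  Gb  Ab  C

In root position, Ab7 is Ab–C–Eb–Gb.
Second inversion puts the fifth (Eb) in the bass.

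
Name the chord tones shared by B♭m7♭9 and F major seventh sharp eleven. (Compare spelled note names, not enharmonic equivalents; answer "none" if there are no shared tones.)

F

B♭m7♭9: Bb Db F Ab Cb
F major seventh sharp eleven: F A C E B
Common to both → F.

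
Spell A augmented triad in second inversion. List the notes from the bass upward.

E-sharp A C-sharp

In root position, A augmented triad is A–C-sharp–E-sharp.
Second inversion puts the fifth (E-sharp) in the bass.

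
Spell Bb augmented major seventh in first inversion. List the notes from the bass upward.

In root position, Bb augmented major seventh is B-flat–D–F-sharp–A.
First inversion puts the third (D) in the bass.

D F-sharp A B-flat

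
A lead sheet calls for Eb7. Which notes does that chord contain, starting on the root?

Eb, G, Bb, Db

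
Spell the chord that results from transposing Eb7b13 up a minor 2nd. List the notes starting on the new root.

F♭ – A♭ – C♭ – E𝄫 – D𝄫

Transposed root: E♭ → F♭ (minor 2nd up). So we spell F♭ dominant seventh flat thirteen:
Root: F♭
Major 3rd (3rd): A♭
Perfect 5th (5th): C♭
Minor 7th (7th): E𝄫
Minor 13th (13th): D𝄫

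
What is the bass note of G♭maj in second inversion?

G♭maj in root position is G♭–B♭–D♭.
Second inversion places the fifth in the bass, which is D♭.

D♭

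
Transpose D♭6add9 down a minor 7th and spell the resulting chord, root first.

Eb, G, Bb, C, F

Transposed root: Db → Eb (minor 7th down). So we spell Eb six-nine:
Root: Eb
Major 3rd (3rd): G
Perfect 5th (5th): Bb
Major 6th (6th): C
Major 9th (9th): F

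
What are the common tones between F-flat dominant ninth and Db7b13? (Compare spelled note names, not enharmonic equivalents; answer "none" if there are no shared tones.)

Ab – Cb

F-flat dominant ninth: Fb Ab Cb Ebb Gb
Db7b13: Db F Ab Cb Bbb
Common to both → Ab, Cb.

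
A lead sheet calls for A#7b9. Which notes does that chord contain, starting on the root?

A♯, C𝄪, E♯, G♯, B

A#7b9 is a dominant seventh flat nine built on A♯.
A♯ — root
C𝄪 — major 3rd
E♯ — perfect 5th
G♯ — minor 7th
B — minor 9th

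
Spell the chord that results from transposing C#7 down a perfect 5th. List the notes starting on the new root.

F#  A#  C#  E

Transposed root: C# → F# (perfect 5th down). So we spell F# dominant seventh:
Root: F#
Major 3rd (3rd): A#
Perfect 5th (5th): C#
Minor 7th (7th): E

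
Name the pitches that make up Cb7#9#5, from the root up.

Cb, Eb, G, Bbb, D

Cb7#9#5: dominant seventh sharp nine sharp five on Cb.
Cb — root
Eb — major 3rd
G — augmented 5th
Bbb — minor 7th
D — augmented 9th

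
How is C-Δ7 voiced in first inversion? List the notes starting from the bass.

E♭  G  B  C

C-Δ7 = C–E♭–G–B; first inversion → third (E♭) lowest.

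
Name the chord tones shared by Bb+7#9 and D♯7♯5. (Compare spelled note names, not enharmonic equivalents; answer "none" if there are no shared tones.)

C#

Bb+7#9: Bb D F# Ab C#
D♯7♯5: D# F## A## C#
Common to both → C#.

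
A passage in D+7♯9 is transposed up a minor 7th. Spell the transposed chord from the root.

C E G# Bb D#

A minor 7th up from D is C, so the new chord is C dominant seventh sharp nine sharp five.
- root: C
- major 3rd: E
- augmented 5th: G#
- minor 7th: Bb
- augmented 9th: D#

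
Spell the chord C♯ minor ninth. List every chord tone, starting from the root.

C#, E, G#, B, D#

C♯ minor ninth is a minor ninth built on C#.
- root: C#
- minor 3rd: E
- perfect 5th: G#
- minor 7th: B
- major 9th: D#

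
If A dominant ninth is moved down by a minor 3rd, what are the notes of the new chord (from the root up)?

F-sharp A-sharp C-sharp E G-sharp

A down a minor 3rd → F-sharp. New chord: F-sharp dominant ninth.
F-sharp — root
A-sharp — major 3rd
C-sharp — perfect 5th
E — minor 7th
G-sharp — major 9th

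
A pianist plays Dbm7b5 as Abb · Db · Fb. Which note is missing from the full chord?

The full Dbm7b5 chord is Db, Fb, Abb, Cb.
Comparing with the voicing, the minor 7th (7th) — Cb — is absent.

Cb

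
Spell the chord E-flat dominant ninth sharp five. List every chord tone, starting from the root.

Eb, G, B, Db, F

Root Eb, quality dominant ninth sharp five:
Eb — root
G — major 3rd
B — augmented 5th
Db — minor 7th
F — major 9th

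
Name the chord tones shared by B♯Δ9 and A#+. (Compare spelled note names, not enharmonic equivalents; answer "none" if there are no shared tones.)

B♯Δ9: B# D## F## A## C##
A#+: A# C## E##
Common to both → C##.

C##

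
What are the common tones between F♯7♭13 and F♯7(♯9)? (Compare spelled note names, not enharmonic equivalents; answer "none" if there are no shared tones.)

F# – A# – C# – E

F♯7♭13 = F#, A#, C#, E, D.
F♯7(♯9) = F#, A#, C#, E, G##.
Shared: F#, A#, C#, E.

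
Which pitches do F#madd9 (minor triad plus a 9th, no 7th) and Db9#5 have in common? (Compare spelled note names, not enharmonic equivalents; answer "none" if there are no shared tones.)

F#madd9: F# A C# G#
Db9#5: Db F A Cb Eb
Common to both → A.

A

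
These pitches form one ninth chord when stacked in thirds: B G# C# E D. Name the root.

C#

Arranged so that each adjacent pair is a third by letter name: C# – E – G# – B – D.
The bottom of that stack, C#, is the root (this is C# minor seventh flat nine).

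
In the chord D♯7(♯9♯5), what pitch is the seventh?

Root of D♯7(♯9♯5) = D♯. The 7th is a minor 7th: D♯ up a minor 7th → C♯.

C♯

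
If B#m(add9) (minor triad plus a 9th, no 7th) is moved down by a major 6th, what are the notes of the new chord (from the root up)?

Transposed root: B♯ → D♯ (major 6th down). So we spell D♯ minor added-ninth:
- root: D♯
- minor 3rd: F♯
- perfect 5th: A♯
- major 9th: E♯

D♯, F♯, A♯, E♯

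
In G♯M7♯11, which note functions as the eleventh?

C𝄪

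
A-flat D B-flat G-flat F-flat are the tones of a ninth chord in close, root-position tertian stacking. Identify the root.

G-flat

Stacking in thirds gives G-flat – B-flat – D – F-flat – A-flat, so G-flat is the root — G-flat dominant ninth sharp five.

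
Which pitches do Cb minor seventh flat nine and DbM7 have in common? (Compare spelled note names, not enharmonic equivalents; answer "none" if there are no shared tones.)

none

Cb minor seventh flat nine = Cb, Ebb, Gb, Bbb, Dbb.
DbM7 = Db, F, Ab, C.
Shared: none.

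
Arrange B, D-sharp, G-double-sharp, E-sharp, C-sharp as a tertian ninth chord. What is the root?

C-sharp

Arranged so that each adjacent pair is a third by letter name: C-sharp – E-sharp – G-double-sharp – B – D-sharp.
The bottom of that stack, C-sharp, is the root (this is C-sharp dominant ninth sharp five).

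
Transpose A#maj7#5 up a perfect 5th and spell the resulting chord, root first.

A perfect 5th up from A# is E#, so the new chord is E# augmented major seventh.
root → E#
3rd (major 3rd) → G##
5th (augmented 5th) → B##
7th (major 7th) → D##

E#, G##, B##, D##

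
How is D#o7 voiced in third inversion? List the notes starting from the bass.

C, D#, F#, A

D#o7 = D#–F#–A–C; third inversion → seventh (C) lowest.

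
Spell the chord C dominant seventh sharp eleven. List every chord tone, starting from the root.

C dominant seventh sharp eleven: dominant seventh sharp eleven on C.
C — root
E — major 3rd
G — perfect 5th
Bb — minor 7th
F# — augmented 11th

C  E  G  Bb  F#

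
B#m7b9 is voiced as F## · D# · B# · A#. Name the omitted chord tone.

The full B#m7b9 chord is B#, D#, F##, A#, C#.
Comparing with the voicing, the minor 9th (9th) — C# — is absent.

C#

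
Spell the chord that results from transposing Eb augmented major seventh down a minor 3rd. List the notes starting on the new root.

Eb down a minor 3rd → C. New chord: C augmented major seventh.
Root: C
Major 3rd (3rd): E
Augmented 5th (5th): G#
Major 7th (7th): B

C E G# B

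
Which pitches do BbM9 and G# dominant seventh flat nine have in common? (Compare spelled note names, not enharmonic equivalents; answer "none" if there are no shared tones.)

BbM9: Bb D F A C
G# dominant seventh flat nine: G# B# D# F# A
Common to both → A.

A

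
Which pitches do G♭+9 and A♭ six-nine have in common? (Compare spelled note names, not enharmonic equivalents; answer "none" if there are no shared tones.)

B♭ – A♭

G♭+9: G♭ B♭ D F♭ A♭
A♭ six-nine: A♭ C E♭ F B♭
Common to both → B♭, A♭.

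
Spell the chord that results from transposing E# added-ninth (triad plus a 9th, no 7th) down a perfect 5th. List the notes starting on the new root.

A#  C##  E#  B#

A perfect 5th down from E# is A#, so the new chord is A# added-ninth.
Root: A#
Major 3rd (3rd): C##
Perfect 5th (5th): E#
Major 9th (9th): B#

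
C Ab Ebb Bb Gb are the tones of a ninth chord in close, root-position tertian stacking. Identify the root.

Ab

Arranged so that each adjacent pair is a third by letter name: Ab – C – Ebb – Gb – Bb.
The bottom of that stack, Ab, is the root (this is Ab dominant ninth flat five).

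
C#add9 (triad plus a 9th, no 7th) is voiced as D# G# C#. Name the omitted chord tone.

The full C#add9 chord is C#, E#, G#, D#.
Comparing with the voicing, the major 3rd (3rd) — E# — is absent.

E#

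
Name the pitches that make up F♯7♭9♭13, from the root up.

F#, A#, C#, E, G, D

F♯7♭9♭13: dominant seventh flat nine flat thirteen on F#.
root → F#
3rd (major 3rd) → A#
5th (perfect 5th) → C#
7th (minor 7th) → E
9th (minor 9th) → G
13th (minor 13th) → D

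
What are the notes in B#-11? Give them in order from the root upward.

B#, D#, F##, A#, C##, E#

B#-11: minor eleventh on B#.
Root: B#
Minor 3rd (3rd): D#
Perfect 5th (5th): F##
Minor 7th (7th): A#
Major 9th (9th): C##
Perfect 11th (11th): E#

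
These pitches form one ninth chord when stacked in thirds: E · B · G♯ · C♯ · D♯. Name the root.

Stacking in thirds gives C♯ – E – G♯ – B – D♯, so C♯ is the root — C♯ minor ninth.

C♯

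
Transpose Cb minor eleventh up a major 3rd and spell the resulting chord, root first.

Transposed root: Cb → Eb (major 3rd up). So we spell Eb minor eleventh:
- root: Eb
- minor 3rd: Gb
- perfect 5th: Bb
- minor 7th: Db
- major 9th: F
- perfect 11th: Ab

Eb, Gb, Bb, Db, F, Ab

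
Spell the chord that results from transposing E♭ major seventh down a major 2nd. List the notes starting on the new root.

Transposed root: E-flat → D-flat (major 2nd down). So we spell D-flat major seventh:
D-flat — root
F — major 3rd
A-flat — perfect 5th
C — major 7th

D-flat – F – A-flat – C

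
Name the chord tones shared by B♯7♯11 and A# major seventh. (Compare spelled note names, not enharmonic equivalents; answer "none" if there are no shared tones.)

B♯7♯11: B# D## F## A# E##
A# major seventh: A# C## E# G##
Common to both → A#.

A#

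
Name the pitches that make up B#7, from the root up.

B♯, D𝄪, F𝄪, A♯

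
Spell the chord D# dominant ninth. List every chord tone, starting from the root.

D-sharp, F-double-sharp, A-sharp, C-sharp, E-sharp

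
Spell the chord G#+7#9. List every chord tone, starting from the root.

G# B# D## F# A##

G#+7#9: dominant seventh sharp nine sharp five on G#.
Root: G#
Major 3rd (3rd): B#
Augmented 5th (5th): D##
Minor 7th (7th): F#
Augmented 9th (9th): A##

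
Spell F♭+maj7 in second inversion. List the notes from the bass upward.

C  Eb  Fb  Ab

In root position, F♭+maj7 is Fb–Ab–C–Eb.
Second inversion puts the fifth (C) in the bass.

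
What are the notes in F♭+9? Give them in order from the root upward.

Root Fb, quality dominant ninth sharp five:
- root: Fb
- major 3rd: Ab
- augmented 5th: C
- minor 7th: Ebb
- major 9th: Gb

Fb – Ab – C – Ebb – Gb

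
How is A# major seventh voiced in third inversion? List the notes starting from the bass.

G-double-sharp – A-sharp – C-double-sharp – E-sharp

A# major seventh = A-sharp–C-double-sharp–E-sharp–G-double-sharp; third inversion → seventh (G-double-sharp) lowest.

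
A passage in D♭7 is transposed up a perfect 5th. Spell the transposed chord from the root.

A♭  C  E♭  G♭

Transposed root: D♭ → A♭ (perfect 5th up). So we spell A♭ dominant seventh:
- root: A♭
- major 3rd: C
- perfect 5th: E♭
- minor 7th: G♭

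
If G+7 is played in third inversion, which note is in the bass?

F

G+7 = G–B–D#–F. Third inversion → seventh in the bass = F.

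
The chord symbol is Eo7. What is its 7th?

Root of Eo7 = E. The 7th is a diminished 7th: E up a diminished 7th → Db.

Db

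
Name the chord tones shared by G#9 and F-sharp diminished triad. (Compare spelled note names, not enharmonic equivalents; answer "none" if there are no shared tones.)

G#9 = G#, B#, D#, F#, A#.
F-sharp diminished triad = F#, A, C.
Shared: F#.

F#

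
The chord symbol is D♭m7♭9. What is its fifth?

Root of D♭m7♭9 = Db. The 5th is a perfect 5th: Db up a perfect 5th → Ab.

Ab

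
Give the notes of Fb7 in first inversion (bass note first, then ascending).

Ab  Cb  Ebb  Fb

Fb7 = Fb–Ab–Cb–Ebb; first inversion → third (Ab) lowest.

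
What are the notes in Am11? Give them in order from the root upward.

A, C, E, G, B, D

Am11: minor eleventh on A.
root → A
3rd (minor 3rd) → C
5th (perfect 5th) → E
7th (minor 7th) → G
9th (major 9th) → B
11th (perfect 11th) → D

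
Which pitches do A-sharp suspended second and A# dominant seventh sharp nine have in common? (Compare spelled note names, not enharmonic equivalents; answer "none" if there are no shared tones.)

A-sharp  E-sharp

A-sharp suspended second: A-sharp B-sharp E-sharp
A# dominant seventh sharp nine: A-sharp C-double-sharp E-sharp G-sharp B-double-sharp
Common to both → A-sharp, E-sharp.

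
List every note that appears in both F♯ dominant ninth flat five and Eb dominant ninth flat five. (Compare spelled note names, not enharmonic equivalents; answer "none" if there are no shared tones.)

F♯ dominant ninth flat five = F-sharp, A-sharp, C, E, G-sharp.
Eb dominant ninth flat five = E-flat, G, B-double-flat, D-flat, F.
Shared: none.

none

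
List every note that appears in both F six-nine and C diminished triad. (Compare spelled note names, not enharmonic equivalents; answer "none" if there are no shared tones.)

C

F six-nine = F, A, C, D, G.
C diminished triad = C, E♭, G♭.
Shared: C.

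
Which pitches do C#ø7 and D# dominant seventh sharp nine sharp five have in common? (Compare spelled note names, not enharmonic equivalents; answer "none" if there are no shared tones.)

C#ø7: C# E G B
D# dominant seventh sharp nine sharp five: D# F## A## C# E##
Common to both → C#.

C#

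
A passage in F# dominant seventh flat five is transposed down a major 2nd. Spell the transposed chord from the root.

E, G#, Bb, D

F# down a major 2nd → E. New chord: E dominant seventh flat five.
E — root
G# — major 3rd
Bb — diminished 5th
D — minor 7th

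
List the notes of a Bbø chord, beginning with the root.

B♭ – D♭ – F♭ – A♭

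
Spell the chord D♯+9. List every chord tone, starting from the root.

D♯, F𝄪, A𝄪, C♯, E♯

D♯+9: dominant ninth sharp five on D♯.
- root: D♯
- major 3rd: F𝄪
- augmented 5th: A𝄪
- minor 7th: C♯
- major 9th: E♯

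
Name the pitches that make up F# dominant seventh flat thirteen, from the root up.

F-sharp, A-sharp, C-sharp, E, D

F# dominant seventh flat thirteen: dominant seventh flat thirteen on F-sharp.
- root: F-sharp
- major 3rd: A-sharp
- perfect 5th: C-sharp
- minor 7th: E
- minor 13th: D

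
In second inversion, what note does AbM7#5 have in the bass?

AbM7#5 = Ab–C–E–G. Second inversion → fifth in the bass = E.

E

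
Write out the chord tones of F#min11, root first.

Root F♯, quality minor eleventh:
F♯ — root
A — minor 3rd
C♯ — perfect 5th
E — minor 7th
G♯ — major 9th
B — perfect 11th

F♯, A, C♯, E, G♯, B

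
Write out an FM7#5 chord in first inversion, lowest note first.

A C# E F

In root position, FM7#5 is F–A–C#–E.
First inversion puts the third (A) in the bass.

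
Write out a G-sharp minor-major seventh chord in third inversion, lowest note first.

F##, G#, B, D#

G-sharp minor-major seventh = G#–B–D#–F##; third inversion → seventh (F##) lowest.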